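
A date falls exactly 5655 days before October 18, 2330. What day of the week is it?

Sunday

First find the weekday of Oct 18, 2330. Doomsday rule: the anchor day for the 2300s is Wednesday. For year 30: 30÷12 = 2 r 6, and 6÷4 = 1, so 2+6+1 = 9.
Wednesday + 9 ≡ Friday — that's 2330's doomsday.
In October the doomsday date is Oct 10.
Oct 18 is 8 days after Oct 10; 8 mod 7 = 1, so Friday + 1 = Saturday.
5655 mod 7 = 6, so 5655 days before a Saturday is Saturday − 6 = Sunday.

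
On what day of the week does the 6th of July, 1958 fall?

January 1, 1958 is a Wednesday.
Jan 1, 1958 → Feb 1, 1958: 31 days (January has 31).
Feb 1, 1958 → Mar 1, 1958: 28 days (February has 28).
Mar 1, 1958 → Apr 1, 1958: 31 days (March has 31).
Apr 1, 1958 → May 1, 1958: 30 days (April has 30).
May 1, 1958 → Jun 1, 1958: 31 days (May has 31).
Jun 1, 1958 → Jul 1, 1958: 30 days (June has 30).
Jul 1, 1958 → Jul 6, 1958: 5 days.
Total: 186 days.
186 mod 7 = 4, so Wednesday + 4 = Sunday.

Sunday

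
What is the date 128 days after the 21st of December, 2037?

Dec has 31 days: +11 → Jan 1, 2038 (117 left).
Jan has 31 days: +31 → Feb 1, 2038 (86 left).
Feb has 28 days: +28 → Mar 1, 2038 (58 left).
Mar has 31 days: +31 → Apr 1, 2038 (27 left).
+27 → Apr 28, 2038.

April 28, 2038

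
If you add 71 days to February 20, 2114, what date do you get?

May 2, 2114

Feb has 28 days: +9 → Mar 1, 2114 (62 left).
Mar has 31 days: +31 → Apr 1, 2114 (31 left).
Apr has 30 days: +30 → May 1, 2114 (1 left).
+1 → May 2, 2114.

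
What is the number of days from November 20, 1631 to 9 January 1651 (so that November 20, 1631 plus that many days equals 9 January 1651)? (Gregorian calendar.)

6990

Nov 20, 1631 → Nov 20, 1632: 366 days (Feb 29, 1632 is in that span).
Nov 20, 1632 → Nov 20, 1633: 365 days.
Nov 20, 1633 → Nov 20, 1634: 365 days.
Nov 20, 1634 → Nov 20, 1635: 365 days.
Nov 20, 1635 → Nov 20, 1636: 366 days (Feb 29, 1636 is in that span).
Nov 20, 1636 → Nov 20, 1637: 365 days.
Nov 20, 1637 → Nov 20, 1638: 365 days.
Nov 20, 1638 → Nov 20, 1639: 365 days.
Nov 20, 1639 → Nov 20, 1640: 366 days (Feb 29, 1640 is in that span).
Nov 20, 1640 → Nov 20, 1641: 365 days.
Nov 20, 1641 → Nov 20, 1642: 365 days.
Nov 20, 1642 → Nov 20, 1643: 365 days.
Nov 20, 1643 → Nov 20, 1644: 366 days (Feb 29, 1644 is in that span).
Nov 20, 1644 → Nov 20, 1645: 365 days.
Nov 20, 1645 → Nov 20, 1646: 365 days.
Nov 20, 1646 → Nov 20, 1647: 365 days.
Nov 20, 1647 → Nov 20, 1648: 366 days (Feb 29, 1648 is in that span).
Nov 20, 1648 → Nov 20, 1649: 365 days.
Nov 20, 1649 → Nov 20, 1650: 365 days.
Nov 20, 1650 → Dec 20, 1650: 30 days (November has 30).
Dec 20, 1650 → Jan 9, 1651: 20 days.
Total: 6990 days.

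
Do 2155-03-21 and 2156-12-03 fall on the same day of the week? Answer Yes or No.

From Mar 21, 2155 to Dec 3, 2156 is 623 days.
623 mod 7 = 0, so they are the same weekday.
(Mar 21, 2155 is a Friday; Dec 3, 2156 is a Friday.)

Yes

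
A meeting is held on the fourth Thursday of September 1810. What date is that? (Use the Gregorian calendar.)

September 27, 1810

September 1, 1810 is a Saturday.
The first Thursday is therefore September 6 (5 days later).
The fourth Thursday is 6 + 3×7 = September 27.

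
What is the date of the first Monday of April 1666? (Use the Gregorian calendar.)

April 1, 1666 is a Thursday.
The first Monday is therefore April 5 (4 days later).

April 5, 1666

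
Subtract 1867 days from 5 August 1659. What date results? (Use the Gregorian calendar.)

−365 (one year) → Aug 5, 1658 (1502 left).
−365 (one year) → Aug 5, 1657 (1137 left).
−365 (one year) → Aug 5, 1656 (772 left).
−366 (one year; includes Feb 29, 1656) → Aug 5, 1655 (406 left).
−365 (one year) → Aug 5, 1654 (41 left).
−5 → Jul 31, 1654 (end of Jul, 31 days; 36 left).
−31 → Jun 30, 1654 (end of Jun, 30 days; 5 left).
−5 → Jun 25, 1654.

June 25, 1654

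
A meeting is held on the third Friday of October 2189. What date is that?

October 16, 2189

October 1, 2189 is a Thursday.
The first Friday is therefore October 2 (1 days later).
The third Friday is 2 + 2×7 = October 16.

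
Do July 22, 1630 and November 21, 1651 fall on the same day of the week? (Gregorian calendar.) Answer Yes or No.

From Jul 22, 1630 to Nov 21, 1651 is 7792 days.
7792 mod 7 = 1, so they are different weekdays.
(Jul 22, 1630 is a Monday; Nov 21, 1651 is a Tuesday.)

No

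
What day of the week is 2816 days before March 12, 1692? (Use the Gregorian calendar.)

Mar 12, 1692 is a Wednesday.
2816 mod 7 = 2, so 2816 days before a Wednesday is Wednesday − 2 = Monday.

Monday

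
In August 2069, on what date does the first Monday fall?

August 5, 2069

August 1, 2069 is a Thursday.
The first Monday is therefore August 5 (4 days later).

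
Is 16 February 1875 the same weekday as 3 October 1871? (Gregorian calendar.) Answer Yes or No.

Yes

From Oct 3, 1871 to Feb 16, 1875 is 1232 days.
1232 mod 7 = 0, so they are the same weekday.
(Oct 3, 1871 is a Tuesday; Feb 16, 1875 is a Tuesday.)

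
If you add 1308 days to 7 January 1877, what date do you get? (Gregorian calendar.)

August 7, 1880

+365 (one year) → Jan 7, 1878 (943 left).
+365 (one year) → Jan 7, 1879 (578 left).
+365 (one year) → Jan 7, 1880 (213 left).
Jan has 31 days: +25 → Feb 1, 1880 (188 left).
Feb has 29 days: +29 → Mar 1, 1880 (159 left).
Mar has 31 days: +31 → Apr 1, 1880 (128 left).
Apr has 30 days: +30 → May 1, 1880 (98 left).
May has 31 days: +31 → Jun 1, 1880 (67 left).
Jun has 30 days: +30 → Jul 1, 1880 (37 left).
Jul has 31 days: +31 → Aug 1, 1880 (6 left).
+6 → Aug 7, 1880.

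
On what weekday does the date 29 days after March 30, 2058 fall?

Sunday

First find the weekday of Mar 30, 2058. Doomsday rule: the anchor day for the 2000s is Tuesday. For year 58: 58÷12 = 4 r 10, and 10÷4 = 2, so 4+10+2 = 16.
Tuesday + 16 ≡ Thursday — that's 2058's doomsday.
In March the doomsday date is Mar 14.
Mar 30 is 16 days after Mar 14; 16 mod 7 = 2, so Thursday + 2 = Saturday.
29 mod 7 = 1, so 29 days after a Saturday is Saturday + 1 = Sunday.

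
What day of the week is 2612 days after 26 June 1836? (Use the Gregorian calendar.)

Monday

First find the weekday of Jun 26, 1836. Doomsday rule: the anchor day for the 1800s is Friday. For year 36: 36÷12 = 3 r 0, and 0÷4 = 0, so 3+0+0 = 3.
Friday + 3 ≡ Monday — that's 1836's doomsday.
In June the doomsday date is Jun 6.
Jun 26 is 20 days after Jun 6; 20 mod 7 = 6, so Monday + 6 = Sunday.
2612 mod 7 = 1, so 2612 days after a Sunday is Sunday + 1 = Monday.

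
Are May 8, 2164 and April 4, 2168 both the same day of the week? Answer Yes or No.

From May 8, 2164 to Apr 4, 2168 is 1427 days.
1427 mod 7 = 6, so they are different weekdays.
(May 8, 2164 is a Tuesday; Apr 4, 2168 is a Monday.)

No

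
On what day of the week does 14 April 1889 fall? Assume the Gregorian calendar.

Doomsday rule: the anchor day for the 1800s is Friday. For year 89: 89÷12 = 7 r 5, and 5÷4 = 1, so 7+5+1 = 13.
Friday + 13 ≡ Thursday — that's 1889's doomsday.
In April the doomsday date is Apr 4.
Apr 14 is 10 days after Apr 4; 10 mod 7 = 3, so Thursday + 3 = Sunday.

Sunday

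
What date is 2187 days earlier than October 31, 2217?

November 5, 2211

−365 (one year) → Oct 31, 2216 (1822 left).
−366 (one year; includes Feb 29, 2216) → Oct 31, 2215 (1456 left).
−365 (one year) → Oct 31, 2214 (1091 left).
−365 (one year) → Oct 31, 2213 (726 left).
−365 (one year) → Oct 31, 2212 (361 left).
−31 → Sep 30, 2212 (end of Sep, 30 days; 330 left).
−30 → Aug 31, 2212 (end of Aug, 31 days; 300 left).
−31 → Jul 31, 2212 (end of Jul, 31 days; 269 left).
−31 → Jun 30, 2212 (end of Jun, 30 days; 238 left).
−30 → May 31, 2212 (end of May, 31 days; 208 left).
−31 → Apr 30, 2212 (end of Apr, 30 days; 177 left).
−30 → Mar 31, 2212 (end of Mar, 31 days; 147 left).
−31 → Feb 29, 2212 (end of Feb, 29 days; 116 left).
−29 → Jan 31, 2212 (end of Jan, 31 days; 87 left).
−31 → Dec 31, 2211 (end of Dec, 31 days; 56 left).
−31 → Nov 30, 2211 (end of Nov, 30 days; 25 left).
−25 → Nov 5, 2211.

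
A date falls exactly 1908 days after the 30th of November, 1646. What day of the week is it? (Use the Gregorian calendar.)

First find the weekday of Nov 30, 1646. Doomsday rule: the anchor day for the 1600s is Tuesday. For year 46: 46÷12 = 3 r 10, and 10÷4 = 2, so 3+10+2 = 15.
Tuesday + 15 ≡ Wednesday — that's 1646's doomsday.
In November the doomsday date is Nov 7.
Nov 30 is 23 days after Nov 7; 23 mod 7 = 2, so Wednesday + 2 = Friday.
1908 mod 7 = 4, so 1908 days after a Friday is Friday + 4 = Tuesday.

Tuesday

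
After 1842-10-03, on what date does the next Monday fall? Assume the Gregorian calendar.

Oct 3, 1842 is a Monday.
From Monday to the next Monday is 7 days.
Oct 3, 1842 + 7 = Oct 10, 1842.

October 10, 1842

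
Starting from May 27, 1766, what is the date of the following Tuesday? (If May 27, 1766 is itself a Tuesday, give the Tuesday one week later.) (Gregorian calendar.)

June 3, 1766

May 27, 1766 is a Tuesday.
From Tuesday to the next Tuesday is 7 days.
May 27, 1766 + 7 = Jun 3, 1766.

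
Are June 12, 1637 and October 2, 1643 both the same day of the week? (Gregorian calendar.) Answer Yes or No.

From Jun 12, 1637 to Oct 2, 1643 is 2303 days.
2303 mod 7 = 0, so they are the same weekday.
(Jun 12, 1637 is a Friday; Oct 2, 1643 is a Friday.)

Yes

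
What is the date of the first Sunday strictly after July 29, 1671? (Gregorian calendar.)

August 2, 1671

Jul 29, 1671 is a Wednesday.
From Wednesday to the next Sunday is 4 days.
Jul 29, 1671 + 4 = Aug 2, 1671.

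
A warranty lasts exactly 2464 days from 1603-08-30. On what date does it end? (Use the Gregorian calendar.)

+366 (one year; includes Feb 29, 1604) → Aug 30, 1604 (2098 left).
+365 (one year) → Aug 30, 1605 (1733 left).
+365 (one year) → Aug 30, 1606 (1368 left).
+365 (one year) → Aug 30, 1607 (1003 left).
+366 (one year; includes Feb 29, 1608) → Aug 30, 1608 (637 left).
+365 (one year) → Aug 30, 1609 (272 left).
Aug has 31 days: +2 → Sep 1, 1609 (270 left).
Sep has 30 days: +30 → Oct 1, 1609 (240 left).
Oct has 31 days: +31 → Nov 1, 1609 (209 left).
Nov has 30 days: +30 → Dec 1, 1609 (179 left).
Dec has 31 days: +31 → Jan 1, 1610 (148 left).
Jan has 31 days: +31 → Feb 1, 1610 (117 left).
Feb has 28 days: +28 → Mar 1, 1610 (89 left).
Mar has 31 days: +31 → Apr 1, 1610 (58 left).
Apr has 30 days: +30 → May 1, 1610 (28 left).
+28 → May 29, 1610.

May 29, 1610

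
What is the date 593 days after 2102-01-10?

August 26, 2103

+365 (one year) → Jan 10, 2103 (228 left).
Jan has 31 days: +22 → Feb 1, 2103 (206 left).
Feb has 28 days: +28 → Mar 1, 2103 (178 left).
Mar has 31 days: +31 → Apr 1, 2103 (147 left).
Apr has 30 days: +30 → May 1, 2103 (117 left).
May has 31 days: +31 → Jun 1, 2103 (86 left).
Jun has 30 days: +30 → Jul 1, 2103 (56 left).
Jul has 31 days: +31 → Aug 1, 2103 (25 left).
+25 → Aug 26, 2103.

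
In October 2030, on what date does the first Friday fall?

October 4, 2030

October 1, 2030 is a Tuesday.
The first Friday is therefore October 4 (3 days later).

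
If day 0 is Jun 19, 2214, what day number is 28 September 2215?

466

Jun 19, 2214 → Jun 19, 2215: 365 days.
Jun 19, 2215 → Jul 19, 2215: 30 days (June has 30).
Jul 19, 2215 → Aug 19, 2215: 31 days (July has 31).
Aug 19, 2215 → Sep 19, 2215: 31 days (August has 31).
Sep 19, 2215 → Sep 28, 2215: 9 days.
Total: 466 days.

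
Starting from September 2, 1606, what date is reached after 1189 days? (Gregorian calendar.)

+365 (one year) → Sep 2, 1607 (824 left).
+366 (one year; includes Feb 29, 1608) → Sep 2, 1608 (458 left).
+365 (one year) → Sep 2, 1609 (93 left).
Sep has 30 days: +29 → Oct 1, 1609 (64 left).
Oct has 31 days: +31 → Nov 1, 1609 (33 left).
Nov has 30 days: +30 → Dec 1, 1609 (3 left).
+3 → Dec 4, 1609.

December 4, 1609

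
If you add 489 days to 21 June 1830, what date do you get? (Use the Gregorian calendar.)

October 23, 1831

+365 (one year) → Jun 21, 1831 (124 left).
Jun has 30 days: +10 → Jul 1, 1831 (114 left).
Jul has 31 days: +31 → Aug 1, 1831 (83 left).
Aug has 31 days: +31 → Sep 1, 1831 (52 left).
Sep has 30 days: +30 → Oct 1, 1831 (22 left).
+22 → Oct 23, 1831.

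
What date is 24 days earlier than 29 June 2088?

June 5, 2088

−24 → Jun 5, 2088.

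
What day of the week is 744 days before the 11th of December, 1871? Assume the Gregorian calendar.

Dec 11, 1871 is a Monday.
744 mod 7 = 2, so 744 days before a Monday is Monday − 2 = Saturday.

Saturday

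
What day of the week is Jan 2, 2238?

Doomsday rule: the anchor day for the 2200s is Friday. For year 38: 38÷12 = 3 r 2, and 2÷4 = 0, so 3+2+0 = 5.
Friday + 5 ≡ Wednesday — that's 2238's doomsday.
In January the doomsday date is Jan 3 (2238 is not a leap year).
Jan 2 is 1 day before Jan 3; 1 mod 7 = 1, so Wednesday − 1 = Tuesday.

Tuesday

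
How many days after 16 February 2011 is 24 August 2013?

Feb 16, 2011 → Feb 16, 2012: 365 days.
Feb 16, 2012 → Feb 16, 2013: 366 days (Feb 29, 2012 is in that span).
Feb 16, 2013 → Mar 16, 2013: 28 days (February has 28).
Mar 16, 2013 → Apr 16, 2013: 31 days (March has 31).
Apr 16, 2013 → May 16, 2013: 30 days (April has 30).
May 16, 2013 → Jun 16, 2013: 31 days (May has 31).
Jun 16, 2013 → Jul 16, 2013: 30 days (June has 30).
Jul 16, 2013 → Aug 16, 2013: 31 days (July has 31).
Aug 16, 2013 → Aug 24, 2013: 8 days.
Total: 920 days.

920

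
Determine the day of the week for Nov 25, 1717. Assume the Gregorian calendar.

Doomsday rule: the anchor day for the 1700s is Sunday. For year 17: 17÷12 = 1 r 5, and 5÷4 = 1, so 1+5+1 = 7.
Sunday + 7 ≡ Sunday — that's 1717's doomsday.
In November the doomsday date is Nov 7.
Nov 25 is 18 days after Nov 7; 18 mod 7 = 4, so Sunday + 4 = Thursday.

Thursday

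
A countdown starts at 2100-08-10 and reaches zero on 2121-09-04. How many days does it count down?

Aug 10, 2100 → Aug 10, 2101: 365 days.
Aug 10, 2101 → Aug 10, 2102: 365 days.
Aug 10, 2102 → Aug 10, 2103: 365 days.
Aug 10, 2103 → Aug 10, 2104: 366 days (Feb 29, 2104 is in that span).
Aug 10, 2104 → Aug 10, 2105: 365 days.
Aug 10, 2105 → Aug 10, 2106: 365 days.
Aug 10, 2106 → Aug 10, 2107: 365 days.
Aug 10, 2107 → Aug 10, 2108: 366 days (Feb 29, 2108 is in that span).
Aug 10, 2108 → Aug 10, 2109: 365 days.
Aug 10, 2109 → Aug 10, 2110: 365 days.
Aug 10, 2110 → Aug 10, 2111: 365 days.
Aug 10, 2111 → Aug 10, 2112: 366 days (Feb 29, 2112 is in that span).
Aug 10, 2112 → Aug 10, 2113: 365 days.
Aug 10, 2113 → Aug 10, 2114: 365 days.
Aug 10, 2114 → Aug 10, 2115: 365 days.
Aug 10, 2115 → Aug 10, 2116: 366 days (Feb 29, 2116 is in that span).
Aug 10, 2116 → Aug 10, 2117: 365 days.
Aug 10, 2117 → Aug 10, 2118: 365 days.
Aug 10, 2118 → Aug 10, 2119: 365 days.
Aug 10, 2119 → Aug 10, 2120: 366 days (Feb 29, 2120 is in that span).
Aug 10, 2120 → Sep 10, 2120: 31 days (August has 31).
Sep 10, 2120 → Oct 10, 2120: 30 days (September has 30).
Oct 10, 2120 → Nov 10, 2120: 31 days (October has 31).
Nov 10, 2120 → Dec 10, 2120: 30 days (November has 30).
Dec 10, 2120 → Jan 10, 2121: 31 days (December has 31).
Jan 10, 2121 → Feb 10, 2121: 31 days (January has 31).
Feb 10, 2121 → Mar 10, 2121: 28 days (February has 28).
Mar 10, 2121 → Apr 10, 2121: 31 days (March has 31).
Apr 10, 2121 → May 10, 2121: 30 days (April has 30).
May 10, 2121 → Jun 10, 2121: 31 days (May has 31).
Jun 10, 2121 → Jul 10, 2121: 30 days (June has 30).
Jul 10, 2121 → Aug 10, 2121: 31 days (July has 31).
Aug 10, 2121 → Sep 4, 2121: 25 days.
Total: 7695 days.

7695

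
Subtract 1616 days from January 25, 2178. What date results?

August 23, 2173

−365 (one year) → Jan 25, 2177 (1251 left).
−366 (one year; includes Feb 29, 2176) → Jan 25, 2176 (885 left).
−365 (one year) → Jan 25, 2175 (520 left).
−365 (one year) → Jan 25, 2174 (155 left).
−25 → Dec 31, 2173 (end of Dec, 31 days; 130 left).
−31 → Nov 30, 2173 (end of Nov, 30 days; 99 left).
−30 → Oct 31, 2173 (end of Oct, 31 days; 69 left).
−31 → Sep 30, 2173 (end of Sep, 30 days; 38 left).
−30 → Aug 31, 2173 (end of Aug, 31 days; 8 left).
−8 → Aug 23, 2173.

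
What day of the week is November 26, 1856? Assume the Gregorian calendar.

Doomsday rule: the anchor day for the 1800s is Friday. For year 56: 56÷12 = 4 r 8, and 8÷4 = 2, so 4+8+2 = 14.
Friday + 14 ≡ Friday — that's 1856's doomsday.
In November the doomsday date is Nov 7.
Nov 26 is 19 days after Nov 7; 19 mod 7 = 5, so Friday + 5 = Wednesday.

Wednesday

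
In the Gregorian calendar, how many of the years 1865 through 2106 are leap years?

Multiples of 4 in [1865,2106]: 60.
Of those, multiples of 100: 3 (not leap unless ÷400).
Multiples of 400: 1.
Leap years = 60 − 3 + 1 = 58.

58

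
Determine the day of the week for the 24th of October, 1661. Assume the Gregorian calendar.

Doomsday rule: the anchor day for the 1600s is Tuesday. For year 61: 61÷12 = 5 r 1, and 1÷4 = 0, so 5+1+0 = 6.
Tuesday + 6 ≡ Monday — that's 1661's doomsday.
In October the doomsday date is Oct 10.
Oct 24 is 14 days after Oct 10; 14 mod 7 = 0, so Monday + 0 = Monday.

Monday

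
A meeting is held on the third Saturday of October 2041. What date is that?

October 1, 2041 is a Tuesday.
The first Saturday is therefore October 5 (4 days later).
The third Saturday is 5 + 2×7 = October 19.

October 19, 2041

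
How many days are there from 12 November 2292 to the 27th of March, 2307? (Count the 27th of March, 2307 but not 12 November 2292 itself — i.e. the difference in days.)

5247

Nov 12, 2292 → Nov 12, 2293: 365 days.
Nov 12, 2293 → Nov 12, 2294: 365 days.
Nov 12, 2294 → Nov 12, 2295: 365 days.
Nov 12, 2295 → Nov 12, 2296: 366 days (Feb 29, 2296 is in that span).
Nov 12, 2296 → Nov 12, 2297: 365 days.
Nov 12, 2297 → Nov 12, 2298: 365 days.
Nov 12, 2298 → Nov 12, 2299: 365 days.
Nov 12, 2299 → Nov 12, 2300: 365 days.
Nov 12, 2300 → Nov 12, 2301: 365 days.
Nov 12, 2301 → Nov 12, 2302: 365 days.
Nov 12, 2302 → Nov 12, 2303: 365 days.
Nov 12, 2303 → Nov 12, 2304: 366 days (Feb 29, 2304 is in that span).
Nov 12, 2304 → Nov 12, 2305: 365 days.
Nov 12, 2305 → Nov 12, 2306: 365 days.
Nov 12, 2306 → Dec 12, 2306: 30 days (November has 30).
Dec 12, 2306 → Jan 12, 2307: 31 days (December has 31).
Jan 12, 2307 → Feb 12, 2307: 31 days (January has 31).
Feb 12, 2307 → Mar 12, 2307: 28 days (February has 28).
Mar 12, 2307 → Mar 27, 2307: 15 days.
Total: 5247 days.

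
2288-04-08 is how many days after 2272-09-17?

Sep 17, 2272 → Sep 17, 2273: 365 days.
Sep 17, 2273 → Sep 17, 2274: 365 days.
Sep 17, 2274 → Sep 17, 2275: 365 days.
Sep 17, 2275 → Sep 17, 2276: 366 days (Feb 29, 2276 is in that span).
Sep 17, 2276 → Sep 17, 2277: 365 days.
Sep 17, 2277 → Sep 17, 2278: 365 days.
Sep 17, 2278 → Sep 17, 2279: 365 days.
Sep 17, 2279 → Sep 17, 2280: 366 days (Feb 29, 2280 is in that span).
Sep 17, 2280 → Sep 17, 2281: 365 days.
Sep 17, 2281 → Sep 17, 2282: 365 days.
Sep 17, 2282 → Sep 17, 2283: 365 days.
Sep 17, 2283 → Sep 17, 2284: 366 days (Feb 29, 2284 is in that span).
Sep 17, 2284 → Sep 17, 2285: 365 days.
Sep 17, 2285 → Sep 17, 2286: 365 days.
Sep 17, 2286 → Sep 17, 2287: 365 days.
Sep 17, 2287 → Oct 17, 2287: 30 days (September has 30).
Oct 17, 2287 → Nov 17, 2287: 31 days (October has 31).
Nov 17, 2287 → Dec 17, 2287: 30 days (November has 30).
Dec 17, 2287 → Jan 17, 2288: 31 days (December has 31).
Jan 17, 2288 → Feb 17, 2288: 31 days (January has 31).
Feb 17, 2288 → Mar 17, 2288: 29 days (February has 29).
Mar 17, 2288 → Apr 8, 2288: 22 days.
Total: 5682 days.

5682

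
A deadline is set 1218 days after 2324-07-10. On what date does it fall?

November 10, 2327

+365 (one year) → Jul 10, 2325 (853 left).
+365 (one year) → Jul 10, 2326 (488 left).
+365 (one year) → Jul 10, 2327 (123 left).
Jul has 31 days: +22 → Aug 1, 2327 (101 left).
Aug has 31 days: +31 → Sep 1, 2327 (70 left).
Sep has 30 days: +30 → Oct 1, 2327 (40 left).
Oct has 31 days: +31 → Nov 1, 2327 (9 left).
+9 → Nov 10, 2327.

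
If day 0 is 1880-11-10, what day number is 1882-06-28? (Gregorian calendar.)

Nov 10, 1880 → Nov 10, 1881: 365 days.
Nov 10, 1881 → Dec 10, 1881: 30 days (November has 30).
Dec 10, 1881 → Jan 10, 1882: 31 days (December has 31).
Jan 10, 1882 → Feb 10, 1882: 31 days (January has 31).
Feb 10, 1882 → Mar 10, 1882: 28 days (February has 28).
Mar 10, 1882 → Apr 10, 1882: 31 days (March has 31).
Apr 10, 1882 → May 10, 1882: 30 days (April has 30).
May 10, 1882 → Jun 10, 1882: 31 days (May has 31).
Jun 10, 1882 → Jun 28, 1882: 18 days.
Total: 595 days.

595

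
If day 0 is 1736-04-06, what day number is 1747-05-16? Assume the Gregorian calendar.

Apr 6, 1736 → Apr 6, 1737: 365 days.
Apr 6, 1737 → Apr 6, 1738: 365 days.
Apr 6, 1738 → Apr 6, 1739: 365 days.
Apr 6, 1739 → Apr 6, 1740: 366 days (Feb 29, 1740 is in that span).
Apr 6, 1740 → Apr 6, 1741: 365 days.
Apr 6, 1741 → Apr 6, 1742: 365 days.
Apr 6, 1742 → Apr 6, 1743: 365 days.
Apr 6, 1743 → Apr 6, 1744: 366 days (Feb 29, 1744 is in that span).
Apr 6, 1744 → Apr 6, 1745: 365 days.
Apr 6, 1745 → Apr 6, 1746: 365 days.
Apr 6, 1746 → Apr 6, 1747: 365 days.
Apr 6, 1747 → May 6, 1747: 30 days (April has 30).
May 6, 1747 → May 16, 1747: 10 days.
Total: 4057 days.

4057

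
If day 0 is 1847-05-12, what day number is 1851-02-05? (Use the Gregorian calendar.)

1365

May 12, 1847 → May 12, 1848: 366 days (Feb 29, 1848 is in that span).
May 12, 1848 → May 12, 1849: 365 days.
May 12, 1849 → May 12, 1850: 365 days.
May 12, 1850 → Jun 12, 1850: 31 days (May has 31).
Jun 12, 1850 → Jul 12, 1850: 30 days (June has 30).
Jul 12, 1850 → Aug 12, 1850: 31 days (July has 31).
Aug 12, 1850 → Sep 12, 1850: 31 days (August has 31).
Sep 12, 1850 → Oct 12, 1850: 30 days (September has 30).
Oct 12, 1850 → Nov 12, 1850: 31 days (October has 31).
Nov 12, 1850 → Dec 12, 1850: 30 days (November has 30).
Dec 12, 1850 → Jan 12, 1851: 31 days (December has 31).
Jan 12, 1851 → Feb 5, 1851: 24 days.
Total: 1365 days.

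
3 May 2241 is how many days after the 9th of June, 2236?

Jun 9, 2236 → Jun 9, 2237: 365 days.
Jun 9, 2237 → Jun 9, 2238: 365 days.
Jun 9, 2238 → Jun 9, 2239: 365 days.
Jun 9, 2239 → Jun 9, 2240: 366 days (Feb 29, 2240 is in that span).
Jun 9, 2240 → Jul 9, 2240: 30 days (June has 30).
Jul 9, 2240 → Aug 9, 2240: 31 days (July has 31).
Aug 9, 2240 → Sep 9, 2240: 31 days (August has 31).
Sep 9, 2240 → Oct 9, 2240: 30 days (September has 30).
Oct 9, 2240 → Nov 9, 2240: 31 days (October has 31).
Nov 9, 2240 → Dec 9, 2240: 30 days (November has 30).
Dec 9, 2240 → Jan 9, 2241: 31 days (December has 31).
Jan 9, 2241 → Feb 9, 2241: 31 days (January has 31).
Feb 9, 2241 → Mar 9, 2241: 28 days (February has 28).
Mar 9, 2241 → Apr 9, 2241: 31 days (March has 31).
Apr 9, 2241 → May 3, 2241: 24 days.
Total: 1789 days.

1789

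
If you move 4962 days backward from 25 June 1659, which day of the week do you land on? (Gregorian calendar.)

First find the weekday of Jun 25, 1659. Doomsday rule: the anchor day for the 1600s is Tuesday. For year 59: 59÷12 = 4 r 11, and 11÷4 = 2, so 4+11+2 = 17.
Tuesday + 17 ≡ Friday — that's 1659's doomsday.
In June the doomsday date is Jun 6.
Jun 25 is 19 days after Jun 6; 19 mod 7 = 5, so Friday + 5 = Wednesday.
4962 mod 7 = 6, so 4962 days before a Wednesday is Wednesday − 6 = Thursday.

Thursday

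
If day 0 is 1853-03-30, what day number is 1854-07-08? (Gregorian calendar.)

465

Mar 30, 1853 → Mar 30, 1854: 365 days.
Mar 30, 1854 → Apr 30, 1854: 31 days (March has 31).
Apr 30, 1854 → May 30, 1854: 30 days (April has 30).
May 30, 1854 → Jun 30, 1854: 31 days (May has 31).
Jun 30, 1854 → Jul 8, 1854: 8 days.
Total: 465 days.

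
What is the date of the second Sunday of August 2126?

August 11, 2126

August 1, 2126 is a Thursday.
The first Sunday is therefore August 4 (3 days later).
The second Sunday is 4 + 1×7 = August 11.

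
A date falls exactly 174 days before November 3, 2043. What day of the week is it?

First find the weekday of Nov 3, 2043. Doomsday rule: the anchor day for the 2000s is Tuesday. For year 43: 43÷12 = 3 r 7, and 7÷4 = 1, so 3+7+1 = 11.
Tuesday + 11 ≡ Saturday — that's 2043's doomsday.
In November the doomsday date is Nov 7.
Nov 3 is 4 days before Nov 7; 4 mod 7 = 4, so Saturday − 4 = Tuesday.
174 mod 7 = 6, so 174 days before a Tuesday is Tuesday − 6 = Wednesday.

Wednesday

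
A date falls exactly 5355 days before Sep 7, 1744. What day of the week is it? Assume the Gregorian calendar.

Monday

Sep 7, 1744 is a Monday.
5355 mod 7 = 0, so 5355 days before a Monday is Monday − 0 = Monday.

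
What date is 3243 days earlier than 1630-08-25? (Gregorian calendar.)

−365 (one year) → Aug 25, 1629 (2878 left).
−365 (one year) → Aug 25, 1628 (2513 left).
−366 (one year; includes Feb 29, 1628) → Aug 25, 1627 (2147 left).
−365 (one year) → Aug 25, 1626 (1782 left).
−365 (one year) → Aug 25, 1625 (1417 left).
−365 (one year) → Aug 25, 1624 (1052 left).
−366 (one year; includes Feb 29, 1624) → Aug 25, 1623 (686 left).
−365 (one year) → Aug 25, 1622 (321 left).
−25 → Jul 31, 1622 (end of Jul, 31 days; 296 left).
−31 → Jun 30, 1622 (end of Jun, 30 days; 265 left).
−30 → May 31, 1622 (end of May, 31 days; 235 left).
−31 → Apr 30, 1622 (end of Apr, 30 days; 204 left).
−30 → Mar 31, 1622 (end of Mar, 31 days; 174 left).
−31 → Feb 28, 1622 (end of Feb, 28 days; 143 left).
−28 → Jan 31, 1622 (end of Jan, 31 days; 115 left).
−31 → Dec 31, 1621 (end of Dec, 31 days; 84 left).
−31 → Nov 30, 1621 (end of Nov, 30 days; 53 left).
−30 → Oct 31, 1621 (end of Oct, 31 days; 23 left).
−23 → Oct 8, 1621.

October 8, 1621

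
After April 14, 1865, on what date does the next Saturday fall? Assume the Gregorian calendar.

Apr 14, 1865 is a Friday.
From Friday to the next Saturday is 1 day.
Apr 14, 1865 + 1 = Apr 15, 1865.

April 15, 1865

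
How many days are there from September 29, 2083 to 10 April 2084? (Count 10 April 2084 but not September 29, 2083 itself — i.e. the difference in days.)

194

Sep 29, 2083 → Oct 29, 2083: 30 days (September has 30).
Oct 29, 2083 → Nov 29, 2083: 31 days (October has 31).
Nov 29, 2083 → Dec 29, 2083: 30 days (November has 30).
Dec 29, 2083 → Jan 29, 2084: 31 days (December has 31).
Jan 29, 2084 → Feb 29, 2084: 31 days (January has 31).
Feb 29, 2084 → Mar 29, 2084: 29 days (February has 29).
Mar 29, 2084 → Apr 10, 2084: 12 days.
Total: 194 days.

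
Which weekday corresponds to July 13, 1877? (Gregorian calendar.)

Doomsday rule: the anchor day for the 1800s is Friday. For year 77: 77÷12 = 6 r 5, and 5÷4 = 1, so 6+5+1 = 12.
Friday + 12 ≡ Wednesday — that's 1877's doomsday.
In July the doomsday date is Jul 11.
Jul 13 is 2 days after Jul 11; 2 mod 7 = 2, so Wednesday + 2 = Friday.

Friday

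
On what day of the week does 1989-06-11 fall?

January 1, 1989 is a Sunday.
Jan 1, 1989 → Feb 1, 1989: 31 days (January has 31).
Feb 1, 1989 → Mar 1, 1989: 28 days (February has 28).
Mar 1, 1989 → Apr 1, 1989: 31 days (March has 31).
Apr 1, 1989 → May 1, 1989: 30 days (April has 30).
May 1, 1989 → Jun 1, 1989: 31 days (May has 31).
Jun 1, 1989 → Jun 11, 1989: 10 days.
Total: 161 days.
161 mod 7 = 0, so Sunday + 0 = Sunday.

Sunday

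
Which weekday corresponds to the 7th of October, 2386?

Doomsday rule: the anchor day for the 2300s is Wednesday. For year 86: 86÷12 = 7 r 2, and 2÷4 = 0, so 7+2+0 = 9.
Wednesday + 9 ≡ Friday — that's 2386's doomsday.
In October the doomsday date is Oct 10.
Oct 7 is 3 days before Oct 10; 3 mod 7 = 3, so Friday − 3 = Tuesday.

Tuesday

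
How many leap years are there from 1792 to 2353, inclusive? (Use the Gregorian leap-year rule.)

Multiples of 4 in [1792,2353]: 141.
Of those, multiples of 100: 6 (not leap unless ÷400).
Multiples of 400: 1.
Leap years = 141 − 6 + 1 = 136.

136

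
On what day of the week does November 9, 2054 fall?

January 1, 2054 is a Thursday.
Jan 1, 2054 → Feb 1, 2054: 31 days (January has 31).
Feb 1, 2054 → Mar 1, 2054: 28 days (February has 28).
Mar 1, 2054 → Apr 1, 2054: 31 days (March has 31).
Apr 1, 2054 → May 1, 2054: 30 days (April has 30).
May 1, 2054 → Jun 1, 2054: 31 days (May has 31).
Jun 1, 2054 → Jul 1, 2054: 30 days (June has 30).
Jul 1, 2054 → Aug 1, 2054: 31 days (July has 31).
Aug 1, 2054 → Sep 1, 2054: 31 days (August has 31).
Sep 1, 2054 → Oct 1, 2054: 30 days (September has 30).
Oct 1, 2054 → Nov 1, 2054: 31 days (October has 31).
Nov 1, 2054 → Nov 9, 2054: 8 days.
Total: 312 days.
312 mod 7 = 4, so Thursday + 4 = Monday.

Monday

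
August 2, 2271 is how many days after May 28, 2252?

7005

May 28, 2252 → May 28, 2253: 365 days.
May 28, 2253 → May 28, 2254: 365 days.
May 28, 2254 → May 28, 2255: 365 days.
May 28, 2255 → May 28, 2256: 366 days (Feb 29, 2256 is in that span).
May 28, 2256 → May 28, 2257: 365 days.
May 28, 2257 → May 28, 2258: 365 days.
May 28, 2258 → May 28, 2259: 365 days.
May 28, 2259 → May 28, 2260: 366 days (Feb 29, 2260 is in that span).
May 28, 2260 → May 28, 2261: 365 days.
May 28, 2261 → May 28, 2262: 365 days.
May 28, 2262 → May 28, 2263: 365 days.
May 28, 2263 → May 28, 2264: 366 days (Feb 29, 2264 is in that span).
May 28, 2264 → May 28, 2265: 365 days.
May 28, 2265 → May 28, 2266: 365 days.
May 28, 2266 → May 28, 2267: 365 days.
May 28, 2267 → May 28, 2268: 366 days (Feb 29, 2268 is in that span).
May 28, 2268 → May 28, 2269: 365 days.
May 28, 2269 → May 28, 2270: 365 days.
May 28, 2270 → May 28, 2271: 365 days.
May 28, 2271 → Jun 28, 2271: 31 days (May has 31).
Jun 28, 2271 → Jul 28, 2271: 30 days (June has 30).
Jul 28, 2271 → Aug 2, 2271: 5 days.
Total: 7005 days.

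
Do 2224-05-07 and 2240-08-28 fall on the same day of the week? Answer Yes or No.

From May 7, 2224 to Aug 28, 2240 is 5957 days.
5957 mod 7 = 0, so they are the same weekday.
(May 7, 2224 is a Friday; Aug 28, 2240 is a Friday.)

Yes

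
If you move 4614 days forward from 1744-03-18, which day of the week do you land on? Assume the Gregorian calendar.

Thursday

Mar 18, 1744 is a Wednesday.
4614 mod 7 = 1, so 4614 days after a Wednesday is Wednesday + 1 = Thursday.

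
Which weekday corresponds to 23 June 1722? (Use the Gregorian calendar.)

Tuesday

Doomsday rule: the anchor day for the 1700s is Sunday. For year 22: 22÷12 = 1 r 10, and 10÷4 = 2, so 1+10+2 = 13.
Sunday + 13 ≡ Saturday — that's 1722's doomsday.
In June the doomsday date is Jun 6.
Jun 23 is 17 days after Jun 6; 17 mod 7 = 3, so Saturday + 3 = Tuesday.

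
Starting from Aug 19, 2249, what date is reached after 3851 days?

March 5, 2260

+365 (one year) → Aug 19, 2250 (3486 left).
+365 (one year) → Aug 19, 2251 (3121 left).
+366 (one year; includes Feb 29, 2252) → Aug 19, 2252 (2755 left).
+365 (one year) → Aug 19, 2253 (2390 left).
+365 (one year) → Aug 19, 2254 (2025 left).
+365 (one year) → Aug 19, 2255 (1660 left).
+366 (one year; includes Feb 29, 2256) → Aug 19, 2256 (1294 left).
+365 (one year) → Aug 19, 2257 (929 left).
+365 (one year) → Aug 19, 2258 (564 left).
+365 (one year) → Aug 19, 2259 (199 left).
Aug has 31 days: +13 → Sep 1, 2259 (186 left).
Sep has 30 days: +30 → Oct 1, 2259 (156 left).
Oct has 31 days: +31 → Nov 1, 2259 (125 left).
Nov has 30 days: +30 → Dec 1, 2259 (95 left).
Dec has 31 days: +31 → Jan 1, 2260 (64 left).
Jan has 31 days: +31 → Feb 1, 2260 (33 left).
Feb has 29 days: +29 → Mar 1, 2260 (4 left).
+4 → Mar 5, 2260.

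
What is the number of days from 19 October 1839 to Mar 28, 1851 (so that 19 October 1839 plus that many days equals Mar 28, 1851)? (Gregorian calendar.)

Oct 19, 1839 → Oct 19, 1840: 366 days (Feb 29, 1840 is in that span).
Oct 19, 1840 → Oct 19, 1841: 365 days.
Oct 19, 1841 → Oct 19, 1842: 365 days.
Oct 19, 1842 → Oct 19, 1843: 365 days.
Oct 19, 1843 → Oct 19, 1844: 366 days (Feb 29, 1844 is in that span).
Oct 19, 1844 → Oct 19, 1845: 365 days.
Oct 19, 1845 → Oct 19, 1846: 365 days.
Oct 19, 1846 → Oct 19, 1847: 365 days.
Oct 19, 1847 → Oct 19, 1848: 366 days (Feb 29, 1848 is in that span).
Oct 19, 1848 → Oct 19, 1849: 365 days.
Oct 19, 1849 → Oct 19, 1850: 365 days.
Oct 19, 1850 → Nov 19, 1850: 31 days (October has 31).
Nov 19, 1850 → Dec 19, 1850: 30 days (November has 30).
Dec 19, 1850 → Jan 19, 1851: 31 days (December has 31).
Jan 19, 1851 → Feb 19, 1851: 31 days (January has 31).
Feb 19, 1851 → Mar 19, 1851: 28 days (February has 28).
Mar 19, 1851 → Mar 28, 1851: 9 days.
Total: 4178 days.

4178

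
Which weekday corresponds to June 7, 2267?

Friday

Doomsday rule: the anchor day for the 2200s is Friday. For year 67: 67÷12 = 5 r 7, and 7÷4 = 1, so 5+7+1 = 13.
Friday + 13 ≡ Thursday — that's 2267's doomsday.
In June the doomsday date is Jun 6.
Jun 7 is 1 day after Jun 6; 1 mod 7 = 1, so Thursday + 1 = Friday.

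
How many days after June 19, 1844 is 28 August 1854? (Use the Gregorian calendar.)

3722

Jun 19, 1844 → Jun 19, 1845: 365 days.
Jun 19, 1845 → Jun 19, 1846: 365 days.
Jun 19, 1846 → Jun 19, 1847: 365 days.
Jun 19, 1847 → Jun 19, 1848: 366 days (Feb 29, 1848 is in that span).
Jun 19, 1848 → Jun 19, 1849: 365 days.
Jun 19, 1849 → Jun 19, 1850: 365 days.
Jun 19, 1850 → Jun 19, 1851: 365 days.
Jun 19, 1851 → Jun 19, 1852: 366 days (Feb 29, 1852 is in that span).
Jun 19, 1852 → Jun 19, 1853: 365 days.
Jun 19, 1853 → Jun 19, 1854: 365 days.
Jun 19, 1854 → Jul 19, 1854: 30 days (June has 30).
Jul 19, 1854 → Aug 19, 1854: 31 days (July has 31).
Aug 19, 1854 → Aug 28, 1854: 9 days.
Total: 3722 days.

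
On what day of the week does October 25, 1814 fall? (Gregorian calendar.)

Tuesday

Doomsday rule: the anchor day for the 1800s is Friday. For year 14: 14÷12 = 1 r 2, and 2÷4 = 0, so 1+2+0 = 3.
Friday + 3 ≡ Monday — that's 1814's doomsday.
In October the doomsday date is Oct 10.
Oct 25 is 15 days after Oct 10; 15 mod 7 = 1, so Monday + 1 = Tuesday.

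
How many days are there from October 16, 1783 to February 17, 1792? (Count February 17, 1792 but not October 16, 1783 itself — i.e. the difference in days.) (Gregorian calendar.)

Oct 16, 1783 → Oct 16, 1784: 366 days (Feb 29, 1784 is in that span).
Oct 16, 1784 → Oct 16, 1785: 365 days.
Oct 16, 1785 → Oct 16, 1786: 365 days.
Oct 16, 1786 → Oct 16, 1787: 365 days.
Oct 16, 1787 → Oct 16, 1788: 366 days (Feb 29, 1788 is in that span).
Oct 16, 1788 → Oct 16, 1789: 365 days.
Oct 16, 1789 → Oct 16, 1790: 365 days.
Oct 16, 1790 → Oct 16, 1791: 365 days.
Oct 16, 1791 → Nov 16, 1791: 31 days (October has 31).
Nov 16, 1791 → Dec 16, 1791: 30 days (November has 30).
Dec 16, 1791 → Jan 16, 1792: 31 days (December has 31).
Jan 16, 1792 → Feb 16, 1792: 31 days (January has 31).
Feb 16, 1792 → Feb 17, 1792: 1 days.
Total: 3046 days.

3046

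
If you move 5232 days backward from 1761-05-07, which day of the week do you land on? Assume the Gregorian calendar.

May 7, 1761 is a Thursday.
5232 mod 7 = 3, so 5232 days before a Thursday is Thursday − 3 = Monday.

Monday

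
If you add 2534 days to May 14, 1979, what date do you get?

April 21, 1986

+366 (one year; includes Feb 29, 1980) → May 14, 1980 (2168 left).
+365 (one year) → May 14, 1981 (1803 left).
+365 (one year) → May 14, 1982 (1438 left).
+365 (one year) → May 14, 1983 (1073 left).
+366 (one year; includes Feb 29, 1984) → May 14, 1984 (707 left).
+365 (one year) → May 14, 1985 (342 left).
May has 31 days: +18 → Jun 1, 1985 (324 left).
Jun has 30 days: +30 → Jul 1, 1985 (294 left).
Jul has 31 days: +31 → Aug 1, 1985 (263 left).
Aug has 31 days: +31 → Sep 1, 1985 (232 left).
Sep has 30 days: +30 → Oct 1, 1985 (202 left).
Oct has 31 days: +31 → Nov 1, 1985 (171 left).
Nov has 30 days: +30 → Dec 1, 1985 (141 left).
Dec has 31 days: +31 → Jan 1, 1986 (110 left).
Jan has 31 days: +31 → Feb 1, 1986 (79 left).
Feb has 28 days: +28 → Mar 1, 1986 (51 left).
Mar has 31 days: +31 → Apr 1, 1986 (20 left).
+20 → Apr 21, 1986.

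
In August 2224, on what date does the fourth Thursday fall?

August 1, 2224 is a Sunday.
The first Thursday is therefore August 5 (4 days later).
The fourth Thursday is 5 + 3×7 = August 26.

August 26, 2224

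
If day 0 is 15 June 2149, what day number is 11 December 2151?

Jun 15, 2149 → Jun 15, 2150: 365 days.
Jun 15, 2150 → Jun 15, 2151: 365 days.
Jun 15, 2151 → Jul 15, 2151: 30 days (June has 30).
Jul 15, 2151 → Aug 15, 2151: 31 days (July has 31).
Aug 15, 2151 → Sep 15, 2151: 31 days (August has 31).
Sep 15, 2151 → Oct 15, 2151: 30 days (September has 30).
Oct 15, 2151 → Nov 15, 2151: 31 days (October has 31).
Nov 15, 2151 → Dec 11, 2151: 26 days.
Total: 909 days.

909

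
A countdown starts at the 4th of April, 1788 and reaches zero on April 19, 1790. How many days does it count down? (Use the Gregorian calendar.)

Apr 4, 1788 → Apr 4, 1789: 365 days.
Apr 4, 1789 → May 4, 1789: 30 days (April has 30).
May 4, 1789 → Jun 4, 1789: 31 days (May has 31).
Jun 4, 1789 → Jul 4, 1789: 30 days (June has 30).
Jul 4, 1789 → Aug 4, 1789: 31 days (July has 31).
Aug 4, 1789 → Sep 4, 1789: 31 days (August has 31).
Sep 4, 1789 → Oct 4, 1789: 30 days (September has 30).
Oct 4, 1789 → Nov 4, 1789: 31 days (October has 31).
Nov 4, 1789 → Dec 4, 1789: 30 days (November has 30).
Dec 4, 1789 → Jan 4, 1790: 31 days (December has 31).
Jan 4, 1790 → Feb 4, 1790: 31 days (January has 31).
Feb 4, 1790 → Mar 4, 1790: 28 days (February has 28).
Mar 4, 1790 → Apr 4, 1790: 31 days (March has 31).
Apr 4, 1790 → Apr 19, 1790: 15 days.
Total: 745 days.

745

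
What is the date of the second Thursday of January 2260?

January 1, 2260 is a Sunday.
The first Thursday is therefore January 5 (4 days later).
The second Thursday is 5 + 1×7 = January 12.

January 12, 2260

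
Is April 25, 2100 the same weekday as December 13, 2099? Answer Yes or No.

From Dec 13, 2099 to Apr 25, 2100 is 133 days.
133 mod 7 = 0, so they are the same weekday.
(Dec 13, 2099 is a Sunday; Apr 25, 2100 is a Sunday.)

Yes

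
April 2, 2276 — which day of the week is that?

Sunday

Doomsday rule: the anchor day for the 2200s is Friday. For year 76: 76÷12 = 6 r 4, and 4÷4 = 1, so 6+4+1 = 11.
Friday + 11 ≡ Tuesday — that's 2276's doomsday.
In April the doomsday date is Apr 4.
Apr 2 is 2 days before Apr 4; 2 mod 7 = 2, so Tuesday − 2 = Sunday.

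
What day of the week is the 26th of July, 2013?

Doomsday rule: the anchor day for the 2000s is Tuesday. For year 13: 13÷12 = 1 r 1, and 1÷4 = 0, so 1+1+0 = 2.
Tuesday + 2 ≡ Thursday — that's 2013's doomsday.
In July the doomsday date is Jul 11.
Jul 26 is 15 days after Jul 11; 15 mod 7 = 1, so Thursday + 1 = Friday.

Friday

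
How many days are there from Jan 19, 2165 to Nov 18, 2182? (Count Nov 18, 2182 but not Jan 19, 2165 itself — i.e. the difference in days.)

Jan 19, 2165 → Jan 19, 2166: 365 days.
Jan 19, 2166 → Jan 19, 2167: 365 days.
Jan 19, 2167 → Jan 19, 2168: 365 days.
Jan 19, 2168 → Jan 19, 2169: 366 days (Feb 29, 2168 is in that span).
Jan 19, 2169 → Jan 19, 2170: 365 days.
Jan 19, 2170 → Jan 19, 2171: 365 days.
Jan 19, 2171 → Jan 19, 2172: 365 days.
Jan 19, 2172 → Jan 19, 2173: 366 days (Feb 29, 2172 is in that span).
Jan 19, 2173 → Jan 19, 2174: 365 days.
Jan 19, 2174 → Jan 19, 2175: 365 days.
Jan 19, 2175 → Jan 19, 2176: 365 days.
Jan 19, 2176 → Jan 19, 2177: 366 days (Feb 29, 2176 is in that span).
Jan 19, 2177 → Jan 19, 2178: 365 days.
Jan 19, 2178 → Jan 19, 2179: 365 days.
Jan 19, 2179 → Jan 19, 2180: 365 days.
Jan 19, 2180 → Jan 19, 2181: 366 days (Feb 29, 2180 is in that span).
Jan 19, 2181 → Jan 19, 2182: 365 days.
Jan 19, 2182 → Feb 19, 2182: 31 days (January has 31).
Feb 19, 2182 → Mar 19, 2182: 28 days (February has 28).
Mar 19, 2182 → Apr 19, 2182: 31 days (March has 31).
Apr 19, 2182 → May 19, 2182: 30 days (April has 30).
May 19, 2182 → Jun 19, 2182: 31 days (May has 31).
Jun 19, 2182 → Jul 19, 2182: 30 days (June has 30).
Jul 19, 2182 → Aug 19, 2182: 31 days (July has 31).
Aug 19, 2182 → Sep 19, 2182: 31 days (August has 31).
Sep 19, 2182 → Oct 19, 2182: 30 days (September has 30).
Oct 19, 2182 → Nov 18, 2182: 30 days.
Total: 6512 days.

6512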